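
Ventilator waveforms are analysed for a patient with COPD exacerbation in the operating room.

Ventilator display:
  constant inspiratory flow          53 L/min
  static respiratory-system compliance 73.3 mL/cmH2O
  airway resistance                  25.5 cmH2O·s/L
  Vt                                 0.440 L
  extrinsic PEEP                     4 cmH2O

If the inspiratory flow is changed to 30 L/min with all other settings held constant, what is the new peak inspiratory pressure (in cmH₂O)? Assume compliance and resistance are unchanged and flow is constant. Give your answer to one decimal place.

22.8

Flow: 53 L/min ÷ 60 = 0.8833 L/s.
New flow: 30 L/min ÷ 60 = 0.5 L/s.
PIP = Vt/C + R·V̇ + PEEP (constant-flow equation of motion).
Only the resistive term changes: ΔPIP = R × ΔV̇ = 25.5 × (0.5 − 0.8833) = 25.5 × -0.3833 = -9.774 cmH2O.
Original PIP = 440/73.3 + 25.5×0.8833 + 4 = 32.527 cmH2O; new PIP = 32.527 + (-9.774) = 22.753 cmH2O.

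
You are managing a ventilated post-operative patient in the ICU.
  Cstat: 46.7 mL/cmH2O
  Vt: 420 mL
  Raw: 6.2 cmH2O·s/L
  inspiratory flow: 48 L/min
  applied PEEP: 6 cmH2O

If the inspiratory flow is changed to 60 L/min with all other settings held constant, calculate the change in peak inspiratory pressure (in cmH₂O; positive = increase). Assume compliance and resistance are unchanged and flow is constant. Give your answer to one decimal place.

Flow: 48 L/min ÷ 60 = 0.8 L/s.
New flow: 60 L/min ÷ 60 = 1 L/s.
PIP = Vt/C + R·V̇ + PEEP (constant-flow equation of motion).
Only the resistive term changes: ΔPIP = R × ΔV̇ = 6.2 × (1 − 0.8) = 6.2 × 0.2 = 1.24 cmH2O.

1.2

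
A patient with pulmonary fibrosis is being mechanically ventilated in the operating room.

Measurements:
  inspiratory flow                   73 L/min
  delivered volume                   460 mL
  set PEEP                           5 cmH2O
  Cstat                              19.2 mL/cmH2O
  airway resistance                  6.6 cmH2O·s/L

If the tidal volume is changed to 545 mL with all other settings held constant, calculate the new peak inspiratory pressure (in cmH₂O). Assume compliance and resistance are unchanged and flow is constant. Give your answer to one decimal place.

41.4

Flow: 73 L/min ÷ 60 = 1.2167 L/s.
PIP = Vt/C + R·V̇ + PEEP (constant-flow equation of motion).
Only the elastic term changes: ΔPIP = ΔVt / C = (545 − 460) / 19.2 = 4.427 cmH2O.
Original PIP = 460/19.2 + 6.6×1.2167 + 5 = 36.989 cmH2O; new PIP = 36.989 + (4.427) = 41.416 cmH2O.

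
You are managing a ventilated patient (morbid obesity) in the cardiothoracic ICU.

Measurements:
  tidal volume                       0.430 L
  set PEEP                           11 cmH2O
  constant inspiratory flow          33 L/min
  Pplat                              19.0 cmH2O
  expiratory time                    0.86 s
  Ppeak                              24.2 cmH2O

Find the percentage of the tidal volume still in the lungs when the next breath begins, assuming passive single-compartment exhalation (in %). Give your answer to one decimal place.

Flow: 33 L/min ÷ 60 = 0.55 L/s.
R = (PIP − Pplat)/V̇ = (24.2 − 19.0) / 0.55 = 5.2/0.55 = 9.455 cmH2O·s/L.
C = Vt/(Pplat − PEEP) = 430.0 / (19.0 − 11) = 430.0/8.0 = 53.75 mL/cmH2O.
τ = R × C = 9.455 × 0.05375 L/cmH2O = 0.5082 s.
Fraction remaining at end-expiration = e^(−Te/τ) = e^(−0.86/0.5082) = 0.1841 → 18.41%.

18.4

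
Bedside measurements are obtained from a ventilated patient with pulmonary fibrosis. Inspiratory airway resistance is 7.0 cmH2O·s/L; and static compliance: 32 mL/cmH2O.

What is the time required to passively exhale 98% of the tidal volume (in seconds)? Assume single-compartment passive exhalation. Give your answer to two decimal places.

0.88

τ = R × C = 7.0 × 32 mL/cmH2O = 7.0 × 0.032 L/cmH2O = 0.224 s.
Exhaled fraction f = 1 − e^(−t/τ) → t = −τ·ln(1 − f) = −0.224·ln(0.02) = 0.8763 s.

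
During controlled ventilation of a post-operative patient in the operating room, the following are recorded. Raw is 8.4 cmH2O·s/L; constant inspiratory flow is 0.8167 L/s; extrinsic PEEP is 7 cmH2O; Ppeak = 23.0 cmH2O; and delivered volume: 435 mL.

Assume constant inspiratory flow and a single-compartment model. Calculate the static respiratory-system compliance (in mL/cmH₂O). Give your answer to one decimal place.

Equation of motion (constant flow): PIP = Vt/C + R·V̇ + PEEP.
Vt/C = PIP − R·V̇ − PEEP = 23.0 − 8.4×0.8167 − 7 = 23.0 − 6.86 − 7 = 9.14 cmH2O.
C = Vt / 9.14 = 435 / 9.14 = 47.593 mL/cmH2O.

47.6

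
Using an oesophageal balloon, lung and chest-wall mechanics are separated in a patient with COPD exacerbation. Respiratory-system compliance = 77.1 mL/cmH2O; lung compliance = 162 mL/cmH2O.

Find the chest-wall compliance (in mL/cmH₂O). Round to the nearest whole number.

1/Ccw = 1/Crs − 1/CL.
1/Ccw = 1/77.1 − 1/162 = 0.006797.
Ccw = 147.12 mL/cmH2O.

147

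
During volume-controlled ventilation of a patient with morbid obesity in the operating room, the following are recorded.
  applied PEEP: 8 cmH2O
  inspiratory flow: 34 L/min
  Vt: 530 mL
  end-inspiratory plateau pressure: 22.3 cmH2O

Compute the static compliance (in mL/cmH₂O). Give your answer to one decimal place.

37.1

Cstat = Vt / (Pplat − PEEP) = 530 / (22.3 − 8) = 530 / 14.3 = 37.063 mL/cmH2O.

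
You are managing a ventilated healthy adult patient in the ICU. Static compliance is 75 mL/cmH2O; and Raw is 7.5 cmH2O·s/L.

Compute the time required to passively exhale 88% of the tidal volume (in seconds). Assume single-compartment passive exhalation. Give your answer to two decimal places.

1.19

τ = R × C = 7.5 × 75 mL/cmH2O = 7.5 × 0.075 L/cmH2O = 0.5625 s.
Exhaled fraction f = 1 − e^(−t/τ) → t = −τ·ln(1 − f) = −0.5625·ln(0.12) = 1.193 s.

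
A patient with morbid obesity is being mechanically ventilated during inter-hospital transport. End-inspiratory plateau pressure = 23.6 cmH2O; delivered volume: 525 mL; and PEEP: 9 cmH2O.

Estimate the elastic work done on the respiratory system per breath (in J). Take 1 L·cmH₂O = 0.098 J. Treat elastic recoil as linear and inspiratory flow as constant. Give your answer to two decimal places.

Elastic work ≈ ½ × (Pplat − PEEP) × Vt = 0.5 × (23.6 − 9) × 0.525 L = 0.5 × 14.6 × 0.525 = 3.833 L·cmH2O.
× 0.098 J/(L·cmH2O) → 0.3756 J.

0.38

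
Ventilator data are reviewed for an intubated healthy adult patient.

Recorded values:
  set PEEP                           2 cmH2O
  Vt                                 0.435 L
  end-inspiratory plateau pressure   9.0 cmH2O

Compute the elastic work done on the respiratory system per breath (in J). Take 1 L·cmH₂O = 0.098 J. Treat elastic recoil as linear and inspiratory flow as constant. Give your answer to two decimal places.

Elastic work ≈ ½ × (Pplat − PEEP) × Vt = 0.5 × (9.0 − 2) × 0.435 L = 0.5 × 7.0 × 0.435 = 1.523 L·cmH2O.
× 0.098 J/(L·cmH2O) → 0.1493 J.

0.15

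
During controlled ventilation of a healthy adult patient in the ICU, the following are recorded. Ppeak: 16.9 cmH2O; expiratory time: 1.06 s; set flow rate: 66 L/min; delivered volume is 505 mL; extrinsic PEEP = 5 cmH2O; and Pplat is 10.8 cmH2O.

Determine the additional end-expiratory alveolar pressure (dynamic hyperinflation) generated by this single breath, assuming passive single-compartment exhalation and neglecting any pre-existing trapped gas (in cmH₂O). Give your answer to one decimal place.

0.6

Flow: 66 L/min ÷ 60 = 1.1 L/s.
R = (PIP − Pplat)/V̇ = (16.9 − 10.8) / 1.1 = 6.1/1.1 = 5.545 cmH2O·s/L.
C = Vt/(Pplat − PEEP) = 505.0 / (10.8 − 5) = 505.0/5.8 = 87.069 mL/cmH2O.
τ = R × C = 5.545 × 0.08707 L/cmH2O = 0.4828 s.
Fraction remaining = e^(−Te/τ) = e^(−1.06/0.4828) = 0.1113; trapped volume = 505.0 × 0.1113 = 56.207 mL.
Additional alveolar pressure from trapping ≈ V_trapped / C = 56.207 / 87.069 = 0.6455 cmH2O.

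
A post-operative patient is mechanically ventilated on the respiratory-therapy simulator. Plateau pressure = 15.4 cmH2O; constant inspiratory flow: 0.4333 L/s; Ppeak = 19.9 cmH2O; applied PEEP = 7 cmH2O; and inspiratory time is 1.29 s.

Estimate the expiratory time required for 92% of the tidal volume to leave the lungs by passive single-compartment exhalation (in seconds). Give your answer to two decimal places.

Vt = flow × Ti = 0.4333 L/s × 1.29 s × 1000 mL/L = 558.96 mL.
R = (PIP − Pplat)/V̇ = (19.9 − 15.4) / 0.4333 = 4.5/0.4333 = 10.385 cmH2O·s/L.
C = Vt/(Pplat − PEEP) = 558.96 / (15.4 − 7) = 558.96/8.4 = 66.543 mL/cmH2O.
τ = R × C = 10.385 × 0.06654 L/cmH2O = 0.691 s.
t = −τ·ln(1 − 0.92) = −0.691·ln(0.08) = 1.745 s.

1.75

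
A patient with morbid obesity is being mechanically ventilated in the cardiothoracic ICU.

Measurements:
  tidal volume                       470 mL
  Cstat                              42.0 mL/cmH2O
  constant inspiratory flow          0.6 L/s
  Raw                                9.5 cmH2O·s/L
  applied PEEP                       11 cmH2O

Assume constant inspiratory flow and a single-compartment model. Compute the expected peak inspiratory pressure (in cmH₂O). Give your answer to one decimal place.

27.9

Equation of motion (constant flow): PIP = Vt/C + R·V̇ + PEEP.
PIP = 470/42.0 + 9.5×0.6 + 11 = 11.19 + 5.7 + 11 = 27.89 cmH2O.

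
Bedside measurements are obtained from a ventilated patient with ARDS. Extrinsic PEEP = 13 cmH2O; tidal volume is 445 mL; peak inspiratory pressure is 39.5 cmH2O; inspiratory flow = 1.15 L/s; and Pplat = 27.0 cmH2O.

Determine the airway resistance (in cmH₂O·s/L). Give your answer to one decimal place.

10.9

Raw = (PIP − Pplat) / flow = (39.5 − 27.0) / 1.15 = 12.5 / 1.15 = 10.87 cmH2O·s/L.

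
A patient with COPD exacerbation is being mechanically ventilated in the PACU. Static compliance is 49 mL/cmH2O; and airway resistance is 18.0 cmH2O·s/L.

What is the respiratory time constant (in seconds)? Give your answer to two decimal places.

τ = R × C = 18.0 × 49 mL/cmH2O = 18.0 × 0.049 L/cmH2O = 0.882 s.

0.88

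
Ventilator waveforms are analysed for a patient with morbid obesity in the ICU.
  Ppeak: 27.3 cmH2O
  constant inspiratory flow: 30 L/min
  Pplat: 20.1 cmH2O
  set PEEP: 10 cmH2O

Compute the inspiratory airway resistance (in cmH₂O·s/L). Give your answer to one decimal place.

14.4

Flow: 30 L/min ÷ 60 = 0.5 L/s.
Raw = (PIP − Pplat) / flow = (27.3 − 20.1) / 0.5 = 7.2 / 0.5 = 14.4 cmH2O·s/L.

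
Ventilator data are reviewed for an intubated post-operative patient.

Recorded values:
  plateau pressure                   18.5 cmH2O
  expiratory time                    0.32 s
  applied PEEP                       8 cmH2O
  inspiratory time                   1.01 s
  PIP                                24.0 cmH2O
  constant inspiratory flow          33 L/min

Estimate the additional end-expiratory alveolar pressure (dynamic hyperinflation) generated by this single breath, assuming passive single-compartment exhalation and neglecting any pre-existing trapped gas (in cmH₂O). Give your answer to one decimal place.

Flow: 33 L/min ÷ 60 = 0.55 L/s.
Vt = flow × Ti = 0.55 L/s × 1.01 s × 1000 mL/L = 555.5 mL.
R = (PIP − Pplat)/V̇ = (24.0 − 18.5) / 0.55 = 5.5/0.55 = 10.0 cmH2O·s/L.
C = Vt/(Pplat − PEEP) = 555.5 / (18.5 − 8) = 555.5/10.5 = 52.905 mL/cmH2O.
τ = R × C = 10.0 × 0.05291 L/cmH2O = 0.5291 s.
Fraction remaining = e^(−Te/τ) = e^(−0.32/0.5291) = 0.5462; trapped volume = 555.5 × 0.5462 = 303.41 mL.
Additional alveolar pressure from trapping ≈ V_trapped / C = 303.41 / 52.905 = 5.735 cmH2O.

5.7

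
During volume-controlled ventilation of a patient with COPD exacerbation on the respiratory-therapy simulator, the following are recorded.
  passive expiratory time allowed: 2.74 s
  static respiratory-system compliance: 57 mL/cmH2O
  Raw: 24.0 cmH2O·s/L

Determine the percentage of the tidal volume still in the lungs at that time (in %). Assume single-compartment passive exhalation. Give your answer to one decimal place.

τ = R × C = 24.0 × 57 mL/cmH2O = 24.0 × 0.057 L/cmH2O = 1.368 s.
Passive exhalation: V(t)/V₀ = e^(−t/τ) = e^(−2.74/1.368) = 0.1349.
Fraction remaining = 0.1349 → 13.49%.

13.5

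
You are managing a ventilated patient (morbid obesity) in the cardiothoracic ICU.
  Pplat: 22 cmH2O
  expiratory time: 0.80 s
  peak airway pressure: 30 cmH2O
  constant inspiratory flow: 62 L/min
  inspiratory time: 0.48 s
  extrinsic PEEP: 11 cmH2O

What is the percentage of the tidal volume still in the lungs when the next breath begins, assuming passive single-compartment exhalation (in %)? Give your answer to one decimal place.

Flow: 62 L/min ÷ 60 = 1.0333 L/s.
Vt = flow × Ti = 1.0333 L/s × 0.48 s × 1000 mL/L = 495.98 mL.
R = (PIP − Pplat)/V̇ = (30 − 22) / 1.0333 = 8.0/1.0333 = 7.742 cmH2O·s/L.
C = Vt/(Pplat − PEEP) = 495.98 / (22 − 11) = 495.98/11.0 = 45.089 mL/cmH2O.
τ = R × C = 7.742 × 0.04509 L/cmH2O = 0.3491 s.
Fraction remaining at end-expiration = e^(−Te/τ) = e^(−0.80/0.3491) = 0.1011 → 10.11%.

10.1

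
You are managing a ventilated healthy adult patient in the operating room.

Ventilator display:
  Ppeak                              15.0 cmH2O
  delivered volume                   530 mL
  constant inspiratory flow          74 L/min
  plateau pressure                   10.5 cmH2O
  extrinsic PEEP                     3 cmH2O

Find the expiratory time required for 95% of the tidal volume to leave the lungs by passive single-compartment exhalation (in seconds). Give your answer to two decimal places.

0.77

Flow: 74 L/min ÷ 60 = 1.2333 L/s.
R = (PIP − Pplat)/V̇ = (15.0 − 10.5) / 1.2333 = 4.5/1.2333 = 3.649 cmH2O·s/L.
C = Vt/(Pplat − PEEP) = 530.0 / (10.5 − 3) = 530.0/7.5 = 70.667 mL/cmH2O.
τ = R × C = 3.649 × 0.07067 L/cmH2O = 0.2579 s.
t = −τ·ln(1 − 0.95) = −0.2579·ln(0.05) = 0.7726 s.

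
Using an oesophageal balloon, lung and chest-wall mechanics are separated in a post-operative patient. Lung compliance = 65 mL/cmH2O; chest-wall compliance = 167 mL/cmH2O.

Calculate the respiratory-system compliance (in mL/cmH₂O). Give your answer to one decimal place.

Lung and chest wall are elastances in series: 1/Crs = 1/CL + 1/Ccw.
1/Crs = 1/65 + 1/167 = 0.02137.
Crs = 46.795 mL/cmH2O.

46.8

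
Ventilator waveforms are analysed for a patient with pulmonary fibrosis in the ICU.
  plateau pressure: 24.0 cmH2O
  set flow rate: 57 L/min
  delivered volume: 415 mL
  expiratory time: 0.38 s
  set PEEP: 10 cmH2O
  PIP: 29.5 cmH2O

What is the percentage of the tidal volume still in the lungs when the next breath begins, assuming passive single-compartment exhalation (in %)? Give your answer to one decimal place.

Flow: 57 L/min ÷ 60 = 0.95 L/s.
R = (PIP − Pplat)/V̇ = (29.5 − 24.0) / 0.95 = 5.5/0.95 = 5.789 cmH2O·s/L.
C = Vt/(Pplat − PEEP) = 415.0 / (24.0 − 10) = 415.0/14.0 = 29.643 mL/cmH2O.
τ = R × C = 5.789 × 0.02964 L/cmH2O = 0.1716 s.
Fraction remaining at end-expiration = e^(−Te/τ) = e^(−0.38/0.1716) = 0.1092 → 10.92%.

10.9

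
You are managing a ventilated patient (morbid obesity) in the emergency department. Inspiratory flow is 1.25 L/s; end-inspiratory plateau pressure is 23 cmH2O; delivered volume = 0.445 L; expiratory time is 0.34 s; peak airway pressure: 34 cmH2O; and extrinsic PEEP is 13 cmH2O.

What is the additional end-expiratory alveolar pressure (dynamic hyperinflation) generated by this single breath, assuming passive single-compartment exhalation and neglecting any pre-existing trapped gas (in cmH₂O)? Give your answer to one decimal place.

4.2

R = (PIP − Pplat)/V̇ = (34 − 23) / 1.25 = 11.0/1.25 = 8.8 cmH2O·s/L.
C = Vt/(Pplat − PEEP) = 445.0 / (23 − 13) = 445.0/10.0 = 44.5 mL/cmH2O.
τ = R × C = 8.8 × 0.0445 L/cmH2O = 0.3916 s.
Fraction remaining = e^(−Te/τ) = e^(−0.34/0.3916) = 0.4197; trapped volume = 445.0 × 0.4197 = 186.77 mL.
Additional alveolar pressure from trapping ≈ V_trapped / C = 186.77 / 44.5 = 4.197 cmH2O.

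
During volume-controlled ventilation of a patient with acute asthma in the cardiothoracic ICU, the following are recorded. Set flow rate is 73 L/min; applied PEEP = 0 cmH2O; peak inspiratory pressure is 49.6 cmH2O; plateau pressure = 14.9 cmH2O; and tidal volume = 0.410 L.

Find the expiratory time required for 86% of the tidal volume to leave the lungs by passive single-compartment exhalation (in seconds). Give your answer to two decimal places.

Flow: 73 L/min ÷ 60 = 1.2167 L/s.
R = (PIP − Pplat)/V̇ = (49.6 − 14.9) / 1.2167 = 34.7/1.2167 = 28.52 cmH2O·s/L.
C = Vt/(Pplat − PEEP) = 410.0 / (14.9 − 0) = 410.0/14.9 = 27.517 mL/cmH2O.
τ = R × C = 28.52 × 0.02752 L/cmH2O = 0.7849 s.
t = −τ·ln(1 − 0.86) = −0.7849·ln(0.14) = 1.543 s.

1.54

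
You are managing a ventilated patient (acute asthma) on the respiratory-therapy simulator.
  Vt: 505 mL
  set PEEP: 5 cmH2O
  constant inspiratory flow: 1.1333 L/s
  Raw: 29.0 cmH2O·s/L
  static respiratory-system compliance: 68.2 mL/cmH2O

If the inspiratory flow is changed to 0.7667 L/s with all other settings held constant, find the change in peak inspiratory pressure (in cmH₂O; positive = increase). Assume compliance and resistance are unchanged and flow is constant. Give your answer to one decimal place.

PIP = Vt/C + R·V̇ + PEEP (constant-flow equation of motion).
Only the resistive term changes: ΔPIP = R × ΔV̇ = 29.0 × (0.7667 − 1.1333) = 29.0 × -0.3666 = -10.631 cmH2O.

-10.6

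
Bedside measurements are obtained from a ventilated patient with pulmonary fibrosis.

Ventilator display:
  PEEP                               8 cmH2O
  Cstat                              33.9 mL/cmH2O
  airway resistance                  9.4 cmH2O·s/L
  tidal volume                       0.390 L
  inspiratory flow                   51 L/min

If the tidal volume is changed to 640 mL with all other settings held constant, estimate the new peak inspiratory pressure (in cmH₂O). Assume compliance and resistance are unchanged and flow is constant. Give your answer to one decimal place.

Flow: 51 L/min ÷ 60 = 0.85 L/s.
PIP = Vt/C + R·V̇ + PEEP (constant-flow equation of motion).
Only the elastic term changes: ΔPIP = ΔVt / C = (640 − 390) / 33.9 = 7.375 cmH2O.
Original PIP = 390/33.9 + 9.4×0.85 + 8 = 27.494 cmH2O; new PIP = 27.494 + (7.375) = 34.869 cmH2O.

34.9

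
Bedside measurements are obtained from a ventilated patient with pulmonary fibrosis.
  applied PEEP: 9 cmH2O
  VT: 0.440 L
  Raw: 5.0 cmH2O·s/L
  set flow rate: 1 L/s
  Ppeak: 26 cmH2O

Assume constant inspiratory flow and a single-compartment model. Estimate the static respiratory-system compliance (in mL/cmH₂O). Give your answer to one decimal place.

36.7

Equation of motion (constant flow): PIP = Vt/C + R·V̇ + PEEP.
Vt/C = PIP − R·V̇ − PEEP = 26 − 5.0×1 − 9 = 26 − 5.0 − 9 = 12.0 cmH2O.
C = Vt / 12.0 = 440 / 12.0 = 36.667 mL/cmH2O.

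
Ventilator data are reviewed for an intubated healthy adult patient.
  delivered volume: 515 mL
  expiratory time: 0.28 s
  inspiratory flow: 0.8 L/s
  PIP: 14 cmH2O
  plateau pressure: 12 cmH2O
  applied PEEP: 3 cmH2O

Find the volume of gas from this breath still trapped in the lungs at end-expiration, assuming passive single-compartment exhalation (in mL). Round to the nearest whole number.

R = (PIP − Pplat)/V̇ = (14 − 12) / 0.8 = 2.0/0.8 = 2.5 cmH2O·s/L.
C = Vt/(Pplat − PEEP) = 515.0 / (12 − 3) = 515.0/9.0 = 57.222 mL/cmH2O.
τ = R × C = 2.5 × 0.05722 L/cmH2O = 0.1431 s.
Fraction remaining = e^(−Te/τ) = e^(−0.28/0.1431) = 0.1413.
Trapped volume = 515.0 × 0.1413 = 72.77 mL.

73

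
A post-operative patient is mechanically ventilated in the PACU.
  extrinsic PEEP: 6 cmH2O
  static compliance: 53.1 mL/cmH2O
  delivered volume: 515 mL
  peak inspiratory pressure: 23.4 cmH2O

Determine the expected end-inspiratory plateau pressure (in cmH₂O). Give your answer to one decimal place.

15.7

Pplat = PEEP + Vt / Cstat = 6 + 515 / 53.1 = 6 + 9.699 = 15.699 cmH2O.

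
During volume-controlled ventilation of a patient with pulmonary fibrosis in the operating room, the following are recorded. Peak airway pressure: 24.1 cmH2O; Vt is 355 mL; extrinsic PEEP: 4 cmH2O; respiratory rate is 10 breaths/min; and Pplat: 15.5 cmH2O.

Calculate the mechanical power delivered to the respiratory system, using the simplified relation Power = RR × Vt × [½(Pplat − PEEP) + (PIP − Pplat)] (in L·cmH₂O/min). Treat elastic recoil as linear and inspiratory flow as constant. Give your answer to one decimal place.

50.9

Per-breath work = Vt × [½(Pplat−PEEP) + (PIP−Pplat)] = 0.355 × [0.5×11.5 + 8.6] = 0.355 × 14.35 = 5.094 L·cmH2O.
Power = 10 × 5.094 = 50.94 L·cmH2O/min.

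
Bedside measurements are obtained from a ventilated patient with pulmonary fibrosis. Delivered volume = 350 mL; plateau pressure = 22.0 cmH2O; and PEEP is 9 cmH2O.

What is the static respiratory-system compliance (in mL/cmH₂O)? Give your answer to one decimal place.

Cstat = Vt / (Pplat − PEEP) = 350 / (22.0 − 9) = 350 / 13.0 = 26.923 mL/cmH2O.

26.9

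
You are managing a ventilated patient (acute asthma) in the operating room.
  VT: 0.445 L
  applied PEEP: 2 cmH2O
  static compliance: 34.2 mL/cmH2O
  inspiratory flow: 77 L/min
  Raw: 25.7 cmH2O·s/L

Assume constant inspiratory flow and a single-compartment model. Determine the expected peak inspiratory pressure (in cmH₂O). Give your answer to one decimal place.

Flow: 77 L/min ÷ 60 = 1.2833 L/s.
Equation of motion (constant flow): PIP = Vt/C + R·V̇ + PEEP.
PIP = 445/34.2 + 25.7×1.2833 + 2 = 13.012 + 32.981 + 2 = 47.993 cmH2O.

48.0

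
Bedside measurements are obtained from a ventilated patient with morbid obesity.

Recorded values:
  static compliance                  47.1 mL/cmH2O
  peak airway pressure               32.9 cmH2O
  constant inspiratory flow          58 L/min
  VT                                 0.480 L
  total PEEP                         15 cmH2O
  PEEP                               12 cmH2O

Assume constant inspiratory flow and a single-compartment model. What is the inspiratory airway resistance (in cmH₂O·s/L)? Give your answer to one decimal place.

Flow: 58 L/min ÷ 60 = 0.9667 L/s.
Total PEEP = 15 cmH2O (set 12 + intrinsic 3); this is the baseline alveolar pressure.
Equation of motion (constant flow): PIP = Vt/C + R·V̇ + PEEP.
R·V̇ = PIP − Vt/C − PEEP = 32.9 − 480/47.1 − 15 = 32.9 − 10.191 − 15 = 7.709 cmH2O.
R = 7.709 / 0.9667 = 7.975 cmH2O·s/L.

8.0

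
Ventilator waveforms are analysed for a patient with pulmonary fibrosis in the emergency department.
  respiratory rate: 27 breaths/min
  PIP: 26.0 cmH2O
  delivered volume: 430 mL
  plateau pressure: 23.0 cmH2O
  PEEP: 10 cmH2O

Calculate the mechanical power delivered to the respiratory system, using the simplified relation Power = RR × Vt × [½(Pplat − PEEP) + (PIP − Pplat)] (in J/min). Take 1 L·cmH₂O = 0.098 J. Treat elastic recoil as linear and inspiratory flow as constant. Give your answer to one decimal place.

10.8

Per-breath work = Vt × [½(Pplat−PEEP) + (PIP−Pplat)] = 0.430 × [0.5×13.0 + 3.0] = 0.430 × 9.5 = 4.085 L·cmH2O.
Power = 27 × 4.085 = 110.3 L·cmH2O/min.
× 0.098 J/(L·cmH2O) → 10.809 J/min.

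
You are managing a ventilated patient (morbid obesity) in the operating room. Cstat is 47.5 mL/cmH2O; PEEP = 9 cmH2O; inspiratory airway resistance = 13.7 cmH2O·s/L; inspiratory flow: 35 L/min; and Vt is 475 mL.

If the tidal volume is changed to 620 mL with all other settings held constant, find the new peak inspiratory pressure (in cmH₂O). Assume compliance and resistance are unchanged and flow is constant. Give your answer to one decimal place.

Flow: 35 L/min ÷ 60 = 0.5833 L/s.
PIP = Vt/C + R·V̇ + PEEP (constant-flow equation of motion).
Only the elastic term changes: ΔPIP = ΔVt / C = (620 − 475) / 47.5 = 3.053 cmH2O.
Original PIP = 475/47.5 + 13.7×0.5833 + 9 = 26.991 cmH2O; new PIP = 26.991 + (3.053) = 30.044 cmH2O.

30.0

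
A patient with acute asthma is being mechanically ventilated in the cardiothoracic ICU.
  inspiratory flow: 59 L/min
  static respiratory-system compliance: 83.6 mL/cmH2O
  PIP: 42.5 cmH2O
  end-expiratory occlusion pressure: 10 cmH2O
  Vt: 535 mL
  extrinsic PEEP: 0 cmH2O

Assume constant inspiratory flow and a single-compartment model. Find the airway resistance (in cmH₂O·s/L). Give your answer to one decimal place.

26.5

Flow: 59 L/min ÷ 60 = 0.9833 L/s.
Total PEEP = 10 cmH2O (set 0 + intrinsic 10); this is the baseline alveolar pressure.
Equation of motion (constant flow): PIP = Vt/C + R·V̇ + PEEP.
R·V̇ = PIP − Vt/C − PEEP = 42.5 − 535/83.6 − 10 = 42.5 − 6.4 − 10 = 26.1 cmH2O.
R = 26.1 / 0.9833 = 26.543 cmH2O·s/L.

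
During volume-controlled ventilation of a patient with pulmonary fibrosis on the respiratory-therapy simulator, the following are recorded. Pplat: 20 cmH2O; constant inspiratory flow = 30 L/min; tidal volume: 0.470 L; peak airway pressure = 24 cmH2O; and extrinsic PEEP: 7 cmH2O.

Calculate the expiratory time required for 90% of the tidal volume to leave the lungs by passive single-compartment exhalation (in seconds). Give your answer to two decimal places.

0.67

Flow: 30 L/min ÷ 60 = 0.5 L/s.
R = (PIP − Pplat)/V̇ = (24 − 20) / 0.5 = 4.0/0.5 = 8.0 cmH2O·s/L.
C = Vt/(Pplat − PEEP) = 470.0 / (20 − 7) = 470.0/13.0 = 36.154 mL/cmH2O.
τ = R × C = 8.0 × 0.03615 L/cmH2O = 0.2892 s.
t = −τ·ln(1 − 0.90) = −0.2892·ln(0.1) = 0.6659 s.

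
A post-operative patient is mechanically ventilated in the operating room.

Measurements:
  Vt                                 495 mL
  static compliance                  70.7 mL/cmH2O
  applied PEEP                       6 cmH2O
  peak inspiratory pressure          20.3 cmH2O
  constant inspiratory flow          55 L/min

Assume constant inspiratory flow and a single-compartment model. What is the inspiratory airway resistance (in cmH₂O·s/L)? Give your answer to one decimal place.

Flow: 55 L/min ÷ 60 = 0.9167 L/s.
Equation of motion (constant flow): PIP = Vt/C + R·V̇ + PEEP.
R·V̇ = PIP − Vt/C − PEEP = 20.3 − 495/70.7 − 6 = 20.3 − 7.001 − 6 = 7.299 cmH2O.
R = 7.299 / 0.9167 = 7.962 cmH2O·s/L.

8.0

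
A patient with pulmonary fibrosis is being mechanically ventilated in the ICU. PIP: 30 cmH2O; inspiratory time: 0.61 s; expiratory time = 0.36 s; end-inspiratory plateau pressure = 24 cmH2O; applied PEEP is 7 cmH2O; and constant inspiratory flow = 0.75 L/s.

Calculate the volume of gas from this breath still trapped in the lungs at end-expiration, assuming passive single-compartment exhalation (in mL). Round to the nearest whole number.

86

Vt = flow × Ti = 0.75 L/s × 0.61 s × 1000 mL/L = 457.5 mL.
R = (PIP − Pplat)/V̇ = (30 − 24) / 0.75 = 6.0/0.75 = 8.0 cmH2O·s/L.
C = Vt/(Pplat − PEEP) = 457.5 / (24 − 7) = 457.5/17.0 = 26.912 mL/cmH2O.
τ = R × C = 8.0 × 0.02691 L/cmH2O = 0.2153 s.
Fraction remaining = e^(−Te/τ) = e^(−0.36/0.2153) = 0.1879.
Trapped volume = 457.5 × 0.1879 = 85.964 mL.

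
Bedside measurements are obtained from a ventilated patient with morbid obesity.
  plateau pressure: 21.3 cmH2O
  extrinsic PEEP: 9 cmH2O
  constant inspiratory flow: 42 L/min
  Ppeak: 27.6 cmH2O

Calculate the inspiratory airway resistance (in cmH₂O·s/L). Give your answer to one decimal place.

9.0

Flow: 42 L/min ÷ 60 = 0.7 L/s.
Raw = (PIP − Pplat) / flow = (27.6 − 21.3) / 0.7 = 6.3 / 0.7 = 9.0 cmH2O·s/L.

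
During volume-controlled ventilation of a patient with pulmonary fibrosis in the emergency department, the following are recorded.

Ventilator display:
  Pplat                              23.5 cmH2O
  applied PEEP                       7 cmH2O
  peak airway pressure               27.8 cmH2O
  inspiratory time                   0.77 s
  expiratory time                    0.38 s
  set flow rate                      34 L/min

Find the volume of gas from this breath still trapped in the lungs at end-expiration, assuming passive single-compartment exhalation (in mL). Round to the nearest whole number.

Flow: 34 L/min ÷ 60 = 0.5667 L/s.
Vt = flow × Ti = 0.5667 L/s × 0.77 s × 1000 mL/L = 436.36 mL.
R = (PIP − Pplat)/V̇ = (27.8 − 23.5) / 0.5667 = 4.3/0.5667 = 7.588 cmH2O·s/L.
C = Vt/(Pplat − PEEP) = 436.36 / (23.5 − 7) = 436.36/16.5 = 26.446 mL/cmH2O.
τ = R × C = 7.588 × 0.02645 L/cmH2O = 0.2007 s.
Fraction remaining = e^(−Te/τ) = e^(−0.38/0.2007) = 0.1506.
Trapped volume = 436.36 × 0.1506 = 65.716 mL.

66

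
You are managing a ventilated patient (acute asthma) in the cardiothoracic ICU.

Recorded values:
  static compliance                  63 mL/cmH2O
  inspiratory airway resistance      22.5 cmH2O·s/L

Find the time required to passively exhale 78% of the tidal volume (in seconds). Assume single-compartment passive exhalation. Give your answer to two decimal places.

τ = R × C = 22.5 × 63 mL/cmH2O = 22.5 × 0.063 L/cmH2O = 1.418 s.
Exhaled fraction f = 1 − e^(−t/τ) → t = −τ·ln(1 − f) = −1.418·ln(0.22) = 2.147 s.

2.15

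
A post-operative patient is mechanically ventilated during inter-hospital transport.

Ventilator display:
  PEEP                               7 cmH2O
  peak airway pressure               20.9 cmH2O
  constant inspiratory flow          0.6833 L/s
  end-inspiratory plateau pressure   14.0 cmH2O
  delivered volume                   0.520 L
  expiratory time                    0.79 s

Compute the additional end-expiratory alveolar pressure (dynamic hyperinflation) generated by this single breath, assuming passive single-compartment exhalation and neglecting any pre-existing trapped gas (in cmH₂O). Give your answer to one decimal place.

R = (PIP − Pplat)/V̇ = (20.9 − 14.0) / 0.6833 = 6.9/0.6833 = 10.098 cmH2O·s/L.
C = Vt/(Pplat − PEEP) = 520.0 / (14.0 − 7) = 520.0/7.0 = 74.286 mL/cmH2O.
τ = R × C = 10.098 × 0.07429 L/cmH2O = 0.7502 s.
Fraction remaining = e^(−Te/τ) = e^(−0.79/0.7502) = 0.3489; trapped volume = 520.0 × 0.3489 = 181.43 mL.
Additional alveolar pressure from trapping ≈ V_trapped / C = 181.43 / 74.286 = 2.442 cmH2O.

2.4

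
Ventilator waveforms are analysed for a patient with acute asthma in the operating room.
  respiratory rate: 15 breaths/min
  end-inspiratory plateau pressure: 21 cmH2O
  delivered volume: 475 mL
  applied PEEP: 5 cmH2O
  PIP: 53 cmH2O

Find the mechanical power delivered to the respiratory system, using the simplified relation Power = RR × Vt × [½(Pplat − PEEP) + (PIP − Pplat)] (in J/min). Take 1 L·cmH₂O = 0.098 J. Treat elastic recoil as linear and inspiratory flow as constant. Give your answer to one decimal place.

27.9

Per-breath work = Vt × [½(Pplat−PEEP) + (PIP−Pplat)] = 0.475 × [0.5×16.0 + 32.0] = 0.475 × 40.0 = 19.0 L·cmH2O.
Power = 15 × 19.0 = 285.0 L·cmH2O/min.
× 0.098 J/(L·cmH2O) → 27.93 J/min.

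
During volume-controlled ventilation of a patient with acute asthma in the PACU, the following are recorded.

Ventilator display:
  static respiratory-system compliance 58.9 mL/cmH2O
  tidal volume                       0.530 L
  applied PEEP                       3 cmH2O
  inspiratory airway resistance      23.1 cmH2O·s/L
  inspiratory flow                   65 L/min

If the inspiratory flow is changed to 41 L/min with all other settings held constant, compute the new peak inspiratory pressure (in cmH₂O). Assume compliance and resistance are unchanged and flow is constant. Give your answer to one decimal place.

Flow: 65 L/min ÷ 60 = 1.0833 L/s.
New flow: 41 L/min ÷ 60 = 0.6833 L/s.
PIP = Vt/C + R·V̇ + PEEP (constant-flow equation of motion).
Only the resistive term changes: ΔPIP = R × ΔV̇ = 23.1 × (0.6833 − 1.0833) = 23.1 × -0.4 = -9.24 cmH2O.
Original PIP = 530/58.9 + 23.1×1.0833 + 3 = 37.023 cmH2O; new PIP = 37.023 + (-9.24) = 27.783 cmH2O.

27.8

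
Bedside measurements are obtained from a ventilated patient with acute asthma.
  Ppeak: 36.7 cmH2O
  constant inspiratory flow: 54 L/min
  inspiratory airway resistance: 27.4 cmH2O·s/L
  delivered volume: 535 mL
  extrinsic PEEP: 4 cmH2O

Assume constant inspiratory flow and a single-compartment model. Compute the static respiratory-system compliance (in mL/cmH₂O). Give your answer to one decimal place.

66.5

Flow: 54 L/min ÷ 60 = 0.9 L/s.
Equation of motion (constant flow): PIP = Vt/C + R·V̇ + PEEP.
Vt/C = PIP − R·V̇ − PEEP = 36.7 − 27.4×0.9 − 4 = 36.7 − 24.66 − 4 = 8.04 cmH2O.
C = Vt / 8.04 = 535 / 8.04 = 66.542 mL/cmH2O.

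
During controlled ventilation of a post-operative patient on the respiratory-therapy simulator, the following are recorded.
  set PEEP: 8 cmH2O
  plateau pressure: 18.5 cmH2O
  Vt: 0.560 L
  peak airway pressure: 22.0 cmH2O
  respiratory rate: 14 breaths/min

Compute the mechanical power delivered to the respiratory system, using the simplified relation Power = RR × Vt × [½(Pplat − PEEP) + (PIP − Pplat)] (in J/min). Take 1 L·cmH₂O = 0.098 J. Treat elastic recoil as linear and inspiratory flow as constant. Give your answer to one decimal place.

6.7

Per-breath work = Vt × [½(Pplat−PEEP) + (PIP−Pplat)] = 0.560 × [0.5×10.5 + 3.5] = 0.560 × 8.75 = 4.9 L·cmH2O.
Power = 14 × 4.9 = 68.6 L·cmH2O/min.
× 0.098 J/(L·cmH2O) → 6.723 J/min.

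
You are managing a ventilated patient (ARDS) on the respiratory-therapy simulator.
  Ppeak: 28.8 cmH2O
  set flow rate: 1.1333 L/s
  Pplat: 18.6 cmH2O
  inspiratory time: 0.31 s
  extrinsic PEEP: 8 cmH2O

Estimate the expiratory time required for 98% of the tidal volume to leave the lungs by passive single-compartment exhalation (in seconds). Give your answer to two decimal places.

Vt = flow × Ti = 1.1333 L/s × 0.31 s × 1000 mL/L = 351.32 mL.
R = (PIP − Pplat)/V̇ = (28.8 − 18.6) / 1.1333 = 10.2/1.1333 = 9.0 cmH2O·s/L.
C = Vt/(Pplat − PEEP) = 351.32 / (18.6 − 8) = 351.32/10.6 = 33.143 mL/cmH2O.
τ = R × C = 9.0 × 0.03314 L/cmH2O = 0.2983 s.
t = −τ·ln(1 − 0.98) = −0.2983·ln(0.02) = 1.167 s.

1.17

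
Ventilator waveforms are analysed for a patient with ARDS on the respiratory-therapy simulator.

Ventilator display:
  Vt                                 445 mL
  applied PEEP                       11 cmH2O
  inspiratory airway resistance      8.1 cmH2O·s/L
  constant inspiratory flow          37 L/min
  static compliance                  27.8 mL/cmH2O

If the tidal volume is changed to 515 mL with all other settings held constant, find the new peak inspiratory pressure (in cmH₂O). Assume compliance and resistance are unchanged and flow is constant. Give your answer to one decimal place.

Flow: 37 L/min ÷ 60 = 0.6167 L/s.
PIP = Vt/C + R·V̇ + PEEP (constant-flow equation of motion).
Only the elastic term changes: ΔPIP = ΔVt / C = (515 − 445) / 27.8 = 2.518 cmH2O.
Original PIP = 445/27.8 + 8.1×0.6167 + 11 = 32.002 cmH2O; new PIP = 32.002 + (2.518) = 34.52 cmH2O.

34.5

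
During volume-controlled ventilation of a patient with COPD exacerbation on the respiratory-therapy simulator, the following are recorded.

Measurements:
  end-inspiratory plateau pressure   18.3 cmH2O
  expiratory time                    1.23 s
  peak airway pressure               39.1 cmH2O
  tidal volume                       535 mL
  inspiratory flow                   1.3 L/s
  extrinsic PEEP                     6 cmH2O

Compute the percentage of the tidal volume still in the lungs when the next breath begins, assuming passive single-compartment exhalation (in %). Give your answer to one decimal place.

R = (PIP − Pplat)/V̇ = (39.1 − 18.3) / 1.3 = 20.8/1.3 = 16.0 cmH2O·s/L.
C = Vt/(Pplat − PEEP) = 535.0 / (18.3 − 6) = 535.0/12.3 = 43.496 mL/cmH2O.
τ = R × C = 16.0 × 0.0435 L/cmH2O = 0.696 s.
Fraction remaining at end-expiration = e^(−Te/τ) = e^(−1.23/0.696) = 0.1708 → 17.08%.

17.1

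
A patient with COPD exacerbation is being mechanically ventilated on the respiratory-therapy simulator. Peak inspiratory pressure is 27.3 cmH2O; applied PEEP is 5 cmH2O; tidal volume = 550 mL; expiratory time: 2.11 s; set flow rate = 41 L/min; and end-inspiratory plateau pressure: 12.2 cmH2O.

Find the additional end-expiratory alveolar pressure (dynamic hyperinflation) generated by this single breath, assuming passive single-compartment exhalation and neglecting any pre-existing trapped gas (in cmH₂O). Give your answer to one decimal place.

2.1

Flow: 41 L/min ÷ 60 = 0.6833 L/s.
R = (PIP − Pplat)/V̇ = (27.3 − 12.2) / 0.6833 = 15.1/0.6833 = 22.099 cmH2O·s/L.
C = Vt/(Pplat − PEEP) = 550.0 / (12.2 − 5) = 550.0/7.2 = 76.389 mL/cmH2O.
τ = R × C = 22.099 × 0.07639 L/cmH2O = 1.688 s.
Fraction remaining = e^(−Te/τ) = e^(−2.11/1.688) = 0.2865; trapped volume = 550.0 × 0.2865 = 157.58 mL.
Additional alveolar pressure from trapping ≈ V_trapped / C = 157.58 / 76.389 = 2.063 cmH2O.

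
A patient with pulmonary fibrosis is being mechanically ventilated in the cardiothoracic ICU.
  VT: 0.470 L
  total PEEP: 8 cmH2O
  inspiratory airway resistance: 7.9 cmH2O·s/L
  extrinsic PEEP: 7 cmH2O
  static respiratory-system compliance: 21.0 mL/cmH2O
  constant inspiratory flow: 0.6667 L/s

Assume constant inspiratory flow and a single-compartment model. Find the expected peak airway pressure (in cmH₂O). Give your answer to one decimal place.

Total PEEP = 8 cmH2O (set 7 + intrinsic 1); this is the baseline alveolar pressure.
Equation of motion (constant flow): PIP = Vt/C + R·V̇ + PEEP.
PIP = 470/21.0 + 7.9×0.6667 + 8 = 22.381 + 5.267 + 8 = 35.648 cmH2O.

35.6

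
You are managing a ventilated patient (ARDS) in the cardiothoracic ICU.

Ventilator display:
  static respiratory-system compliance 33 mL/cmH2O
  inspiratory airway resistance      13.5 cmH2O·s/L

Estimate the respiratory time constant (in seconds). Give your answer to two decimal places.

0.45

τ = R × C = 13.5 × 33 mL/cmH2O = 13.5 × 0.033 L/cmH2O = 0.4455 s.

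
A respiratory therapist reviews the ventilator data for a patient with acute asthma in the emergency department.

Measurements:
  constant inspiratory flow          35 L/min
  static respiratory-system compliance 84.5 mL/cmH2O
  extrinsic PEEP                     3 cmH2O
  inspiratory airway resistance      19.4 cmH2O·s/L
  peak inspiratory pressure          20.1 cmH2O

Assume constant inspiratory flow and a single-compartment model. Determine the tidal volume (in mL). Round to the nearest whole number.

489

Flow: 35 L/min ÷ 60 = 0.5833 L/s.
Equation of motion (constant flow): PIP = Vt/C + R·V̇ + PEEP.
Vt/C = PIP − R·V̇ − PEEP = 20.1 − 11.316 − 3 = 5.784 cmH2O.
Vt = C × 5.784 = 84.5 × 5.784 = 488.75 mL.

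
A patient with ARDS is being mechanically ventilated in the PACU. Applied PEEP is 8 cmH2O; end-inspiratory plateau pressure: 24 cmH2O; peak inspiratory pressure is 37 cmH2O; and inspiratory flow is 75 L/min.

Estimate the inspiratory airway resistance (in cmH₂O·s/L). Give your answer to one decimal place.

Flow: 75 L/min ÷ 60 = 1.25 L/s.
Raw = (PIP − Pplat) / flow = (37 − 24) / 1.25 = 13.0 / 1.25 = 10.4 cmH2O·s/L.

10.4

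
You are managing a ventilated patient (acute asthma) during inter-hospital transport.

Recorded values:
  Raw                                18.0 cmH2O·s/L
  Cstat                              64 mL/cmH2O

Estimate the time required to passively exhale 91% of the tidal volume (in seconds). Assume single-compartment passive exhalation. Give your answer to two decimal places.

τ = R × C = 18.0 × 64 mL/cmH2O = 18.0 × 0.064 L/cmH2O = 1.152 s.
Exhaled fraction f = 1 − e^(−t/τ) → t = −τ·ln(1 − f) = −1.152·ln(0.09) = 2.774 s.

2.77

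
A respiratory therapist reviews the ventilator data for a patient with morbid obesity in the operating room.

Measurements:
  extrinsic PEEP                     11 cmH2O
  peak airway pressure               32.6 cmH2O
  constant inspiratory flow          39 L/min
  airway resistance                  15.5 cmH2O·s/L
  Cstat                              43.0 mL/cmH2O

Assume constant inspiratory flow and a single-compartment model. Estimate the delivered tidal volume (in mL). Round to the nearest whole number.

496

Flow: 39 L/min ÷ 60 = 0.65 L/s.
Equation of motion (constant flow): PIP = Vt/C + R·V̇ + PEEP.
Vt/C = PIP − R·V̇ − PEEP = 32.6 − 10.075 − 11 = 11.525 cmH2O.
Vt = C × 11.525 = 43.0 × 11.525 = 495.58 mL.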